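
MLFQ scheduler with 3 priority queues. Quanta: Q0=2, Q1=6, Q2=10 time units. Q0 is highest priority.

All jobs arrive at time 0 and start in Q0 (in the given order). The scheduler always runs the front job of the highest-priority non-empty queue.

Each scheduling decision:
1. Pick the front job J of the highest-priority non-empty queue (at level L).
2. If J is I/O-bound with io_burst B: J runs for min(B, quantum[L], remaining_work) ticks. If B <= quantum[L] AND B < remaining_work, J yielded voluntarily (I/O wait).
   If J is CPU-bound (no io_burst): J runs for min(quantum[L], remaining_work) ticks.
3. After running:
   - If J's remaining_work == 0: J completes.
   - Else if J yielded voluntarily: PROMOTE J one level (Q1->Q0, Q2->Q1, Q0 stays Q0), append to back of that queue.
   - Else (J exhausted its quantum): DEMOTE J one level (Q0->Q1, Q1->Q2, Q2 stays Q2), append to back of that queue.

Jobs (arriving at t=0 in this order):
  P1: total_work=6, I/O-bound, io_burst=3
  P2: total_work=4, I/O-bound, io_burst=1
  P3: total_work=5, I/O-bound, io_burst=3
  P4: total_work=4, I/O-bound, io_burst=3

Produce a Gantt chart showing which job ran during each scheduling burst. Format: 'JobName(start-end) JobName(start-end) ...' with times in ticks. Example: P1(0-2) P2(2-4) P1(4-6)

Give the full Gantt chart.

Answer: P1(0-2) P2(2-3) P3(3-5) P4(5-7) P2(7-8) P2(8-9) P2(9-10) P1(10-13) P1(13-14) P3(14-17) P4(17-19)

Derivation:
t=0-2: P1@Q0 runs 2, rem=4, quantum used, demote→Q1. Q0=[P2,P3,P4] Q1=[P1] Q2=[]
t=2-3: P2@Q0 runs 1, rem=3, I/O yield, promote→Q0. Q0=[P3,P4,P2] Q1=[P1] Q2=[]
t=3-5: P3@Q0 runs 2, rem=3, quantum used, demote→Q1. Q0=[P4,P2] Q1=[P1,P3] Q2=[]
t=5-7: P4@Q0 runs 2, rem=2, quantum used, demote→Q1. Q0=[P2] Q1=[P1,P3,P4] Q2=[]
t=7-8: P2@Q0 runs 1, rem=2, I/O yield, promote→Q0. Q0=[P2] Q1=[P1,P3,P4] Q2=[]
t=8-9: P2@Q0 runs 1, rem=1, I/O yield, promote→Q0. Q0=[P2] Q1=[P1,P3,P4] Q2=[]
t=9-10: P2@Q0 runs 1, rem=0, completes. Q0=[] Q1=[P1,P3,P4] Q2=[]
t=10-13: P1@Q1 runs 3, rem=1, I/O yield, promote→Q0. Q0=[P1] Q1=[P3,P4] Q2=[]
t=13-14: P1@Q0 runs 1, rem=0, completes. Q0=[] Q1=[P3,P4] Q2=[]
t=14-17: P3@Q1 runs 3, rem=0, completes. Q0=[] Q1=[P4] Q2=[]
t=17-19: P4@Q1 runs 2, rem=0, completes. Q0=[] Q1=[] Q2=[]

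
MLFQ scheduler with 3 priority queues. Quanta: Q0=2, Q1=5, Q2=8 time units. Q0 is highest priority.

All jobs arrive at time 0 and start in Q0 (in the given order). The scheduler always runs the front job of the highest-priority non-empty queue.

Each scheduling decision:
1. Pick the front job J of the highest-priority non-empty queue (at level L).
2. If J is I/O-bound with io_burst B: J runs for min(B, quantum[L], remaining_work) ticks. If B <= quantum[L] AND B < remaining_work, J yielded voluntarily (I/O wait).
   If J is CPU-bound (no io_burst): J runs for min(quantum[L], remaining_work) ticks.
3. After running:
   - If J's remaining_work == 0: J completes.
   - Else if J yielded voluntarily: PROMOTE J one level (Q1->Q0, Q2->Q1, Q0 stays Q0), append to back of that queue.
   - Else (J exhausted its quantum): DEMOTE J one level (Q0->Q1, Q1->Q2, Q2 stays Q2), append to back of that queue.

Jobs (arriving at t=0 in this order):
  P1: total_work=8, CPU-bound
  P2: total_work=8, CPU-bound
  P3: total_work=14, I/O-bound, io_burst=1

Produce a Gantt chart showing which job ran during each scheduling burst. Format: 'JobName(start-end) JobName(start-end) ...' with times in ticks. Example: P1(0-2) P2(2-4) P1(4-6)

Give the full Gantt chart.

Answer: P1(0-2) P2(2-4) P3(4-5) P3(5-6) P3(6-7) P3(7-8) P3(8-9) P3(9-10) P3(10-11) P3(11-12) P3(12-13) P3(13-14) P3(14-15) P3(15-16) P3(16-17) P3(17-18) P1(18-23) P2(23-28) P1(28-29) P2(29-30)

Derivation:
t=0-2: P1@Q0 runs 2, rem=6, quantum used, demote→Q1. Q0=[P2,P3] Q1=[P1] Q2=[]
t=2-4: P2@Q0 runs 2, rem=6, quantum used, demote→Q1. Q0=[P3] Q1=[P1,P2] Q2=[]
t=4-5: P3@Q0 runs 1, rem=13, I/O yield, promote→Q0. Q0=[P3] Q1=[P1,P2] Q2=[]
t=5-6: P3@Q0 runs 1, rem=12, I/O yield, promote→Q0. Q0=[P3] Q1=[P1,P2] Q2=[]
t=6-7: P3@Q0 runs 1, rem=11, I/O yield, promote→Q0. Q0=[P3] Q1=[P1,P2] Q2=[]
t=7-8: P3@Q0 runs 1, rem=10, I/O yield, promote→Q0. Q0=[P3] Q1=[P1,P2] Q2=[]
t=8-9: P3@Q0 runs 1, rem=9, I/O yield, promote→Q0. Q0=[P3] Q1=[P1,P2] Q2=[]
t=9-10: P3@Q0 runs 1, rem=8, I/O yield, promote→Q0. Q0=[P3] Q1=[P1,P2] Q2=[]
t=10-11: P3@Q0 runs 1, rem=7, I/O yield, promote→Q0. Q0=[P3] Q1=[P1,P2] Q2=[]
t=11-12: P3@Q0 runs 1, rem=6, I/O yield, promote→Q0. Q0=[P3] Q1=[P1,P2] Q2=[]
t=12-13: P3@Q0 runs 1, rem=5, I/O yield, promote→Q0. Q0=[P3] Q1=[P1,P2] Q2=[]
t=13-14: P3@Q0 runs 1, rem=4, I/O yield, promote→Q0. Q0=[P3] Q1=[P1,P2] Q2=[]
t=14-15: P3@Q0 runs 1, rem=3, I/O yield, promote→Q0. Q0=[P3] Q1=[P1,P2] Q2=[]
t=15-16: P3@Q0 runs 1, rem=2, I/O yield, promote→Q0. Q0=[P3] Q1=[P1,P2] Q2=[]
t=16-17: P3@Q0 runs 1, rem=1, I/O yield, promote→Q0. Q0=[P3] Q1=[P1,P2] Q2=[]
t=17-18: P3@Q0 runs 1, rem=0, completes. Q0=[] Q1=[P1,P2] Q2=[]
t=18-23: P1@Q1 runs 5, rem=1, quantum used, demote→Q2. Q0=[] Q1=[P2] Q2=[P1]
t=23-28: P2@Q1 runs 5, rem=1, quantum used, demote→Q2. Q0=[] Q1=[] Q2=[P1,P2]
t=28-29: P1@Q2 runs 1, rem=0, completes. Q0=[] Q1=[] Q2=[P2]
t=29-30: P2@Q2 runs 1, rem=0, completes. Q0=[] Q1=[] Q2=[]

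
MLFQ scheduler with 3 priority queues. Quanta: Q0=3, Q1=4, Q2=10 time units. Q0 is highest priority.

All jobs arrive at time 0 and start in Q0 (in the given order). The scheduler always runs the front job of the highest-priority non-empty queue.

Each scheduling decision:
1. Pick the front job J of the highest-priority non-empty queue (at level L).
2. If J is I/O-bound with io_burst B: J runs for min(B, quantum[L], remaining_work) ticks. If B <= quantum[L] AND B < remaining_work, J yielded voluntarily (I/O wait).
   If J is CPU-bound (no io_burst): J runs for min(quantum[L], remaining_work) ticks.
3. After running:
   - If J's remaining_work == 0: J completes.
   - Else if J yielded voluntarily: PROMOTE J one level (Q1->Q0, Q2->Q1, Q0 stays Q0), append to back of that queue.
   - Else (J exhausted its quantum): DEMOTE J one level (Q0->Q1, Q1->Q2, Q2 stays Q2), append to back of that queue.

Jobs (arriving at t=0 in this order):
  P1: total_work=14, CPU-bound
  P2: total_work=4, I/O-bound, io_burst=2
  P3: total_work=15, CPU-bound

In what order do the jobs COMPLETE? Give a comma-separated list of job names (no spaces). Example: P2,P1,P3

t=0-3: P1@Q0 runs 3, rem=11, quantum used, demote→Q1. Q0=[P2,P3] Q1=[P1] Q2=[]
t=3-5: P2@Q0 runs 2, rem=2, I/O yield, promote→Q0. Q0=[P3,P2] Q1=[P1] Q2=[]
t=5-8: P3@Q0 runs 3, rem=12, quantum used, demote→Q1. Q0=[P2] Q1=[P1,P3] Q2=[]
t=8-10: P2@Q0 runs 2, rem=0, completes. Q0=[] Q1=[P1,P3] Q2=[]
t=10-14: P1@Q1 runs 4, rem=7, quantum used, demote→Q2. Q0=[] Q1=[P3] Q2=[P1]
t=14-18: P3@Q1 runs 4, rem=8, quantum used, demote→Q2. Q0=[] Q1=[] Q2=[P1,P3]
t=18-25: P1@Q2 runs 7, rem=0, completes. Q0=[] Q1=[] Q2=[P3]
t=25-33: P3@Q2 runs 8, rem=0, completes. Q0=[] Q1=[] Q2=[]

Answer: P2,P1,P3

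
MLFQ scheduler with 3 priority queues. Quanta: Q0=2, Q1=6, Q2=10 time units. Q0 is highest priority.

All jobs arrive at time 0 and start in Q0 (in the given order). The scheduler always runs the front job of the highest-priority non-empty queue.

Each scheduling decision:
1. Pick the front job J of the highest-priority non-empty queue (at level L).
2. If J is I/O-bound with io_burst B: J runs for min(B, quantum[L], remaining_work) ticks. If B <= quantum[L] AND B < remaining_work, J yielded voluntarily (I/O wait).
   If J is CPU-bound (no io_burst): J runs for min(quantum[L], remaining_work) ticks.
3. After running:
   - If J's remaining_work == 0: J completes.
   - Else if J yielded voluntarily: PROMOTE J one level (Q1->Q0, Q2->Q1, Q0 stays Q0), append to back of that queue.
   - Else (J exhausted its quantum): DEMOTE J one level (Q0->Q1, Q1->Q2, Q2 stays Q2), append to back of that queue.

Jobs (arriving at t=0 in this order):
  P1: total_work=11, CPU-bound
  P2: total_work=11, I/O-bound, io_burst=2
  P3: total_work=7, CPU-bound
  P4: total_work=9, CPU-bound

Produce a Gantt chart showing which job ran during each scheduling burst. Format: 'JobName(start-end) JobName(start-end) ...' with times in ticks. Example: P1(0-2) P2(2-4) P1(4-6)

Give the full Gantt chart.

Answer: P1(0-2) P2(2-4) P3(4-6) P4(6-8) P2(8-10) P2(10-12) P2(12-14) P2(14-16) P2(16-17) P1(17-23) P3(23-28) P4(28-34) P1(34-37) P4(37-38)

Derivation:
t=0-2: P1@Q0 runs 2, rem=9, quantum used, demote→Q1. Q0=[P2,P3,P4] Q1=[P1] Q2=[]
t=2-4: P2@Q0 runs 2, rem=9, I/O yield, promote→Q0. Q0=[P3,P4,P2] Q1=[P1] Q2=[]
t=4-6: P3@Q0 runs 2, rem=5, quantum used, demote→Q1. Q0=[P4,P2] Q1=[P1,P3] Q2=[]
t=6-8: P4@Q0 runs 2, rem=7, quantum used, demote→Q1. Q0=[P2] Q1=[P1,P3,P4] Q2=[]
t=8-10: P2@Q0 runs 2, rem=7, I/O yield, promote→Q0. Q0=[P2] Q1=[P1,P3,P4] Q2=[]
t=10-12: P2@Q0 runs 2, rem=5, I/O yield, promote→Q0. Q0=[P2] Q1=[P1,P3,P4] Q2=[]
t=12-14: P2@Q0 runs 2, rem=3, I/O yield, promote→Q0. Q0=[P2] Q1=[P1,P3,P4] Q2=[]
t=14-16: P2@Q0 runs 2, rem=1, I/O yield, promote→Q0. Q0=[P2] Q1=[P1,P3,P4] Q2=[]
t=16-17: P2@Q0 runs 1, rem=0, completes. Q0=[] Q1=[P1,P3,P4] Q2=[]
t=17-23: P1@Q1 runs 6, rem=3, quantum used, demote→Q2. Q0=[] Q1=[P3,P4] Q2=[P1]
t=23-28: P3@Q1 runs 5, rem=0, completes. Q0=[] Q1=[P4] Q2=[P1]
t=28-34: P4@Q1 runs 6, rem=1, quantum used, demote→Q2. Q0=[] Q1=[] Q2=[P1,P4]
t=34-37: P1@Q2 runs 3, rem=0, completes. Q0=[] Q1=[] Q2=[P4]
t=37-38: P4@Q2 runs 1, rem=0, completes. Q0=[] Q1=[] Q2=[]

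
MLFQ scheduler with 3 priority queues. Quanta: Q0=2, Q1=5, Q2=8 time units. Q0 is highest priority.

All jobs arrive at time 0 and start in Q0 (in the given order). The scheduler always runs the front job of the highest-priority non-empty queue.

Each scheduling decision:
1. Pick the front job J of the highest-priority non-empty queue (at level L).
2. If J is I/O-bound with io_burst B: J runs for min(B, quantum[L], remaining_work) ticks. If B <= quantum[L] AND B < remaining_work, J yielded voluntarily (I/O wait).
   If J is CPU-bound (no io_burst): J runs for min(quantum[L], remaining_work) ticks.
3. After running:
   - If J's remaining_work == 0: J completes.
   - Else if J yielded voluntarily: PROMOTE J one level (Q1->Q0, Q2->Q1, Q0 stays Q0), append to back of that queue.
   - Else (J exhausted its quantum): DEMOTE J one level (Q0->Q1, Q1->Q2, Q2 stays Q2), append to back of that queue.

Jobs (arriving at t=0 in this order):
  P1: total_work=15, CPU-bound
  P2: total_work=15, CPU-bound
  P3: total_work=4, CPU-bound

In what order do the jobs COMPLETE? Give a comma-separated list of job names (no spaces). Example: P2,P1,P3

t=0-2: P1@Q0 runs 2, rem=13, quantum used, demote→Q1. Q0=[P2,P3] Q1=[P1] Q2=[]
t=2-4: P2@Q0 runs 2, rem=13, quantum used, demote→Q1. Q0=[P3] Q1=[P1,P2] Q2=[]
t=4-6: P3@Q0 runs 2, rem=2, quantum used, demote→Q1. Q0=[] Q1=[P1,P2,P3] Q2=[]
t=6-11: P1@Q1 runs 5, rem=8, quantum used, demote→Q2. Q0=[] Q1=[P2,P3] Q2=[P1]
t=11-16: P2@Q1 runs 5, rem=8, quantum used, demote→Q2. Q0=[] Q1=[P3] Q2=[P1,P2]
t=16-18: P3@Q1 runs 2, rem=0, completes. Q0=[] Q1=[] Q2=[P1,P2]
t=18-26: P1@Q2 runs 8, rem=0, completes. Q0=[] Q1=[] Q2=[P2]
t=26-34: P2@Q2 runs 8, rem=0, completes. Q0=[] Q1=[] Q2=[]

Answer: P3,P1,P2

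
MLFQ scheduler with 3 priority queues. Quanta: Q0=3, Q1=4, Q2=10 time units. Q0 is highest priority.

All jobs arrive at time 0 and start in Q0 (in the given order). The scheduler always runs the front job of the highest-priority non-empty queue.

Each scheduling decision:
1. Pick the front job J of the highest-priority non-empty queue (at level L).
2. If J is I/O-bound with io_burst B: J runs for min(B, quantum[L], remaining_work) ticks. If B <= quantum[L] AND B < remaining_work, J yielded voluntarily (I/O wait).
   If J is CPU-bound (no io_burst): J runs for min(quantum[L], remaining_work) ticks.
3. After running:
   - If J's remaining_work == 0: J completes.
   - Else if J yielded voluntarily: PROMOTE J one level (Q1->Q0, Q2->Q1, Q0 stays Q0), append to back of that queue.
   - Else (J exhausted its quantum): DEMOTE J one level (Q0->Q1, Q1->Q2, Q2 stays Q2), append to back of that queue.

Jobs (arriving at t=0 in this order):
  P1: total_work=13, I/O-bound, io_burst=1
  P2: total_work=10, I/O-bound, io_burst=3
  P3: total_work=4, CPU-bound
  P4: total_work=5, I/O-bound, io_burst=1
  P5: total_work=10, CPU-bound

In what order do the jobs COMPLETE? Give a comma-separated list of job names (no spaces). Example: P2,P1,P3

t=0-1: P1@Q0 runs 1, rem=12, I/O yield, promote→Q0. Q0=[P2,P3,P4,P5,P1] Q1=[] Q2=[]
t=1-4: P2@Q0 runs 3, rem=7, I/O yield, promote→Q0. Q0=[P3,P4,P5,P1,P2] Q1=[] Q2=[]
t=4-7: P3@Q0 runs 3, rem=1, quantum used, demote→Q1. Q0=[P4,P5,P1,P2] Q1=[P3] Q2=[]
t=7-8: P4@Q0 runs 1, rem=4, I/O yield, promote→Q0. Q0=[P5,P1,P2,P4] Q1=[P3] Q2=[]
t=8-11: P5@Q0 runs 3, rem=7, quantum used, demote→Q1. Q0=[P1,P2,P4] Q1=[P3,P5] Q2=[]
t=11-12: P1@Q0 runs 1, rem=11, I/O yield, promote→Q0. Q0=[P2,P4,P1] Q1=[P3,P5] Q2=[]
t=12-15: P2@Q0 runs 3, rem=4, I/O yield, promote→Q0. Q0=[P4,P1,P2] Q1=[P3,P5] Q2=[]
t=15-16: P4@Q0 runs 1, rem=3, I/O yield, promote→Q0. Q0=[P1,P2,P4] Q1=[P3,P5] Q2=[]
t=16-17: P1@Q0 runs 1, rem=10, I/O yield, promote→Q0. Q0=[P2,P4,P1] Q1=[P3,P5] Q2=[]
t=17-20: P2@Q0 runs 3, rem=1, I/O yield, promote→Q0. Q0=[P4,P1,P2] Q1=[P3,P5] Q2=[]
t=20-21: P4@Q0 runs 1, rem=2, I/O yield, promote→Q0. Q0=[P1,P2,P4] Q1=[P3,P5] Q2=[]
t=21-22: P1@Q0 runs 1, rem=9, I/O yield, promote→Q0. Q0=[P2,P4,P1] Q1=[P3,P5] Q2=[]
t=22-23: P2@Q0 runs 1, rem=0, completes. Q0=[P4,P1] Q1=[P3,P5] Q2=[]
t=23-24: P4@Q0 runs 1, rem=1, I/O yield, promote→Q0. Q0=[P1,P4] Q1=[P3,P5] Q2=[]
t=24-25: P1@Q0 runs 1, rem=8, I/O yield, promote→Q0. Q0=[P4,P1] Q1=[P3,P5] Q2=[]
t=25-26: P4@Q0 runs 1, rem=0, completes. Q0=[P1] Q1=[P3,P5] Q2=[]
t=26-27: P1@Q0 runs 1, rem=7, I/O yield, promote→Q0. Q0=[P1] Q1=[P3,P5] Q2=[]
t=27-28: P1@Q0 runs 1, rem=6, I/O yield, promote→Q0. Q0=[P1] Q1=[P3,P5] Q2=[]
t=28-29: P1@Q0 runs 1, rem=5, I/O yield, promote→Q0. Q0=[P1] Q1=[P3,P5] Q2=[]
t=29-30: P1@Q0 runs 1, rem=4, I/O yield, promote→Q0. Q0=[P1] Q1=[P3,P5] Q2=[]
t=30-31: P1@Q0 runs 1, rem=3, I/O yield, promote→Q0. Q0=[P1] Q1=[P3,P5] Q2=[]
t=31-32: P1@Q0 runs 1, rem=2, I/O yield, promote→Q0. Q0=[P1] Q1=[P3,P5] Q2=[]
t=32-33: P1@Q0 runs 1, rem=1, I/O yield, promote→Q0. Q0=[P1] Q1=[P3,P5] Q2=[]
t=33-34: P1@Q0 runs 1, rem=0, completes. Q0=[] Q1=[P3,P5] Q2=[]
t=34-35: P3@Q1 runs 1, rem=0, completes. Q0=[] Q1=[P5] Q2=[]
t=35-39: P5@Q1 runs 4, rem=3, quantum used, demote→Q2. Q0=[] Q1=[] Q2=[P5]
t=39-42: P5@Q2 runs 3, rem=0, completes. Q0=[] Q1=[] Q2=[]

Answer: P2,P4,P1,P3,P5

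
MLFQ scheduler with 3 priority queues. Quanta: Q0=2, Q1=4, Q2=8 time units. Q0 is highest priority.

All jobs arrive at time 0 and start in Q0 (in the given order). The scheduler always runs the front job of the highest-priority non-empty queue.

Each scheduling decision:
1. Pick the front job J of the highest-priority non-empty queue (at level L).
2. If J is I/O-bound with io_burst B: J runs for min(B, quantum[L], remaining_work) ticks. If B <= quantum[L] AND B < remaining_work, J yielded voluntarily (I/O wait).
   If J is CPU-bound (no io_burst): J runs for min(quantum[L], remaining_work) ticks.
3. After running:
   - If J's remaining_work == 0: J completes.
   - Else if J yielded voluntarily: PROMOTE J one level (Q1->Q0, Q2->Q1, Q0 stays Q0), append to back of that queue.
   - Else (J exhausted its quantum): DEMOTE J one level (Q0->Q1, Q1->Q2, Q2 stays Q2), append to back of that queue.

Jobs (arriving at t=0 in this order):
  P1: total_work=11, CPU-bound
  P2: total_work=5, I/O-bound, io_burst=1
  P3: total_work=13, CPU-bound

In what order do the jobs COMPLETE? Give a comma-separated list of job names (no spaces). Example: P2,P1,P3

t=0-2: P1@Q0 runs 2, rem=9, quantum used, demote→Q1. Q0=[P2,P3] Q1=[P1] Q2=[]
t=2-3: P2@Q0 runs 1, rem=4, I/O yield, promote→Q0. Q0=[P3,P2] Q1=[P1] Q2=[]
t=3-5: P3@Q0 runs 2, rem=11, quantum used, demote→Q1. Q0=[P2] Q1=[P1,P3] Q2=[]
t=5-6: P2@Q0 runs 1, rem=3, I/O yield, promote→Q0. Q0=[P2] Q1=[P1,P3] Q2=[]
t=6-7: P2@Q0 runs 1, rem=2, I/O yield, promote→Q0. Q0=[P2] Q1=[P1,P3] Q2=[]
t=7-8: P2@Q0 runs 1, rem=1, I/O yield, promote→Q0. Q0=[P2] Q1=[P1,P3] Q2=[]
t=8-9: P2@Q0 runs 1, rem=0, completes. Q0=[] Q1=[P1,P3] Q2=[]
t=9-13: P1@Q1 runs 4, rem=5, quantum used, demote→Q2. Q0=[] Q1=[P3] Q2=[P1]
t=13-17: P3@Q1 runs 4, rem=7, quantum used, demote→Q2. Q0=[] Q1=[] Q2=[P1,P3]
t=17-22: P1@Q2 runs 5, rem=0, completes. Q0=[] Q1=[] Q2=[P3]
t=22-29: P3@Q2 runs 7, rem=0, completes. Q0=[] Q1=[] Q2=[]

Answer: P2,P1,P3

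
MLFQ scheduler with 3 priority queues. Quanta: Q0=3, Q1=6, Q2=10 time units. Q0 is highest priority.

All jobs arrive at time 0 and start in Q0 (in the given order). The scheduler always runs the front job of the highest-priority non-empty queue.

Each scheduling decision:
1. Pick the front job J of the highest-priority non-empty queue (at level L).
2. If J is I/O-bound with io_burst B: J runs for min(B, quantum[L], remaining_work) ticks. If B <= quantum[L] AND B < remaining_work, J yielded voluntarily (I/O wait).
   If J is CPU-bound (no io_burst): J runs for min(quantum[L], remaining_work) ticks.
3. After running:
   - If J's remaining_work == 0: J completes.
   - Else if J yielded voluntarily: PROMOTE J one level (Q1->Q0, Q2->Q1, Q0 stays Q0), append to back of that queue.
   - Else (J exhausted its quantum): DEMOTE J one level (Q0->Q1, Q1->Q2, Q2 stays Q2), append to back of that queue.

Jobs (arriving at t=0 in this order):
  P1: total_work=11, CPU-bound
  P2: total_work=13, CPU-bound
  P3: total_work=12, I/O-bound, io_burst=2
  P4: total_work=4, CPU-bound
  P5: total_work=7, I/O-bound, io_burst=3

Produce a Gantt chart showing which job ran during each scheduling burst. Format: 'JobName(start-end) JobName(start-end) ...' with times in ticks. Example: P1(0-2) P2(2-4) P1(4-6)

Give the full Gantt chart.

Answer: P1(0-3) P2(3-6) P3(6-8) P4(8-11) P5(11-14) P3(14-16) P5(16-19) P3(19-21) P5(21-22) P3(22-24) P3(24-26) P3(26-28) P1(28-34) P2(34-40) P4(40-41) P1(41-43) P2(43-47)

Derivation:
t=0-3: P1@Q0 runs 3, rem=8, quantum used, demote→Q1. Q0=[P2,P3,P4,P5] Q1=[P1] Q2=[]
t=3-6: P2@Q0 runs 3, rem=10, quantum used, demote→Q1. Q0=[P3,P4,P5] Q1=[P1,P2] Q2=[]
t=6-8: P3@Q0 runs 2, rem=10, I/O yield, promote→Q0. Q0=[P4,P5,P3] Q1=[P1,P2] Q2=[]
t=8-11: P4@Q0 runs 3, rem=1, quantum used, demote→Q1. Q0=[P5,P3] Q1=[P1,P2,P4] Q2=[]
t=11-14: P5@Q0 runs 3, rem=4, I/O yield, promote→Q0. Q0=[P3,P5] Q1=[P1,P2,P4] Q2=[]
t=14-16: P3@Q0 runs 2, rem=8, I/O yield, promote→Q0. Q0=[P5,P3] Q1=[P1,P2,P4] Q2=[]
t=16-19: P5@Q0 runs 3, rem=1, I/O yield, promote→Q0. Q0=[P3,P5] Q1=[P1,P2,P4] Q2=[]
t=19-21: P3@Q0 runs 2, rem=6, I/O yield, promote→Q0. Q0=[P5,P3] Q1=[P1,P2,P4] Q2=[]
t=21-22: P5@Q0 runs 1, rem=0, completes. Q0=[P3] Q1=[P1,P2,P4] Q2=[]
t=22-24: P3@Q0 runs 2, rem=4, I/O yield, promote→Q0. Q0=[P3] Q1=[P1,P2,P4] Q2=[]
t=24-26: P3@Q0 runs 2, rem=2, I/O yield, promote→Q0. Q0=[P3] Q1=[P1,P2,P4] Q2=[]
t=26-28: P3@Q0 runs 2, rem=0, completes. Q0=[] Q1=[P1,P2,P4] Q2=[]
t=28-34: P1@Q1 runs 6, rem=2, quantum used, demote→Q2. Q0=[] Q1=[P2,P4] Q2=[P1]
t=34-40: P2@Q1 runs 6, rem=4, quantum used, demote→Q2. Q0=[] Q1=[P4] Q2=[P1,P2]
t=40-41: P4@Q1 runs 1, rem=0, completes. Q0=[] Q1=[] Q2=[P1,P2]
t=41-43: P1@Q2 runs 2, rem=0, completes. Q0=[] Q1=[] Q2=[P2]
t=43-47: P2@Q2 runs 4, rem=0, completes. Q0=[] Q1=[] Q2=[]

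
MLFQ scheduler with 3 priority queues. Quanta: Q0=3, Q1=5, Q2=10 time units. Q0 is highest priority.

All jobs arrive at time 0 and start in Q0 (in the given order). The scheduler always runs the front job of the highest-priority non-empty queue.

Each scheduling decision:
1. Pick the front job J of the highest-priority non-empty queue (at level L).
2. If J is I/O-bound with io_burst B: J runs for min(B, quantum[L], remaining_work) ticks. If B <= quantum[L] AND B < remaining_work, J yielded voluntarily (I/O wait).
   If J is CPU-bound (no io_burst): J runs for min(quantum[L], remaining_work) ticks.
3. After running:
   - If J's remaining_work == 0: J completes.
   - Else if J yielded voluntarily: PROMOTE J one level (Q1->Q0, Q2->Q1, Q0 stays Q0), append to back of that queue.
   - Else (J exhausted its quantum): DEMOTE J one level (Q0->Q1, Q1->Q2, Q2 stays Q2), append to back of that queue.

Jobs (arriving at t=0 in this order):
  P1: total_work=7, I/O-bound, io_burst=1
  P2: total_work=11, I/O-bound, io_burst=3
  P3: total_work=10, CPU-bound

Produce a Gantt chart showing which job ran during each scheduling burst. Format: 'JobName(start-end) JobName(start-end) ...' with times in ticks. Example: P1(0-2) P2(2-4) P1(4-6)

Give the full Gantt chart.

t=0-1: P1@Q0 runs 1, rem=6, I/O yield, promote→Q0. Q0=[P2,P3,P1] Q1=[] Q2=[]
t=1-4: P2@Q0 runs 3, rem=8, I/O yield, promote→Q0. Q0=[P3,P1,P2] Q1=[] Q2=[]
t=4-7: P3@Q0 runs 3, rem=7, quantum used, demote→Q1. Q0=[P1,P2] Q1=[P3] Q2=[]
t=7-8: P1@Q0 runs 1, rem=5, I/O yield, promote→Q0. Q0=[P2,P1] Q1=[P3] Q2=[]
t=8-11: P2@Q0 runs 3, rem=5, I/O yield, promote→Q0. Q0=[P1,P2] Q1=[P3] Q2=[]
t=11-12: P1@Q0 runs 1, rem=4, I/O yield, promote→Q0. Q0=[P2,P1] Q1=[P3] Q2=[]
t=12-15: P2@Q0 runs 3, rem=2, I/O yield, promote→Q0. Q0=[P1,P2] Q1=[P3] Q2=[]
t=15-16: P1@Q0 runs 1, rem=3, I/O yield, promote→Q0. Q0=[P2,P1] Q1=[P3] Q2=[]
t=16-18: P2@Q0 runs 2, rem=0, completes. Q0=[P1] Q1=[P3] Q2=[]
t=18-19: P1@Q0 runs 1, rem=2, I/O yield, promote→Q0. Q0=[P1] Q1=[P3] Q2=[]
t=19-20: P1@Q0 runs 1, rem=1, I/O yield, promote→Q0. Q0=[P1] Q1=[P3] Q2=[]
t=20-21: P1@Q0 runs 1, rem=0, completes. Q0=[] Q1=[P3] Q2=[]
t=21-26: P3@Q1 runs 5, rem=2, quantum used, demote→Q2. Q0=[] Q1=[] Q2=[P3]
t=26-28: P3@Q2 runs 2, rem=0, completes. Q0=[] Q1=[] Q2=[]

Answer: P1(0-1) P2(1-4) P3(4-7) P1(7-8) P2(8-11) P1(11-12) P2(12-15) P1(15-16) P2(16-18) P1(18-19) P1(19-20) P1(20-21) P3(21-26) P3(26-28)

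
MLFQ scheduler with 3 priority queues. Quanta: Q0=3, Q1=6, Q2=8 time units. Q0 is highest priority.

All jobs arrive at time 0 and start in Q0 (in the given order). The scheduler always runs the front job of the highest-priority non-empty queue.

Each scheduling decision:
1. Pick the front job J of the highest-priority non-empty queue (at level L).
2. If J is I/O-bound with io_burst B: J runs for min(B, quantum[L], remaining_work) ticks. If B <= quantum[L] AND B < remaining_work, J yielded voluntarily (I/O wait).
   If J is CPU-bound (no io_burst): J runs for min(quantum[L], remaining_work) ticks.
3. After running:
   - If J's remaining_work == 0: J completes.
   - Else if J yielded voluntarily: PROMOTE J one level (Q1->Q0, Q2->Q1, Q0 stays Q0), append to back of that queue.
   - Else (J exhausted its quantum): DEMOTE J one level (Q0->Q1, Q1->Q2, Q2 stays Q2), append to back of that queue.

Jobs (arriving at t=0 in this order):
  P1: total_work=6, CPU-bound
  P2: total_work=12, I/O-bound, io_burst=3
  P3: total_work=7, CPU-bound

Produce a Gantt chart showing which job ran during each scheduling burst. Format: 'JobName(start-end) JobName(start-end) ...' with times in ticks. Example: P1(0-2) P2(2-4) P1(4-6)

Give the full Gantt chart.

Answer: P1(0-3) P2(3-6) P3(6-9) P2(9-12) P2(12-15) P2(15-18) P1(18-21) P3(21-25)

Derivation:
t=0-3: P1@Q0 runs 3, rem=3, quantum used, demote→Q1. Q0=[P2,P3] Q1=[P1] Q2=[]
t=3-6: P2@Q0 runs 3, rem=9, I/O yield, promote→Q0. Q0=[P3,P2] Q1=[P1] Q2=[]
t=6-9: P3@Q0 runs 3, rem=4, quantum used, demote→Q1. Q0=[P2] Q1=[P1,P3] Q2=[]
t=9-12: P2@Q0 runs 3, rem=6, I/O yield, promote→Q0. Q0=[P2] Q1=[P1,P3] Q2=[]
t=12-15: P2@Q0 runs 3, rem=3, I/O yield, promote→Q0. Q0=[P2] Q1=[P1,P3] Q2=[]
t=15-18: P2@Q0 runs 3, rem=0, completes. Q0=[] Q1=[P1,P3] Q2=[]
t=18-21: P1@Q1 runs 3, rem=0, completes. Q0=[] Q1=[P3] Q2=[]
t=21-25: P3@Q1 runs 4, rem=0, completes. Q0=[] Q1=[] Q2=[]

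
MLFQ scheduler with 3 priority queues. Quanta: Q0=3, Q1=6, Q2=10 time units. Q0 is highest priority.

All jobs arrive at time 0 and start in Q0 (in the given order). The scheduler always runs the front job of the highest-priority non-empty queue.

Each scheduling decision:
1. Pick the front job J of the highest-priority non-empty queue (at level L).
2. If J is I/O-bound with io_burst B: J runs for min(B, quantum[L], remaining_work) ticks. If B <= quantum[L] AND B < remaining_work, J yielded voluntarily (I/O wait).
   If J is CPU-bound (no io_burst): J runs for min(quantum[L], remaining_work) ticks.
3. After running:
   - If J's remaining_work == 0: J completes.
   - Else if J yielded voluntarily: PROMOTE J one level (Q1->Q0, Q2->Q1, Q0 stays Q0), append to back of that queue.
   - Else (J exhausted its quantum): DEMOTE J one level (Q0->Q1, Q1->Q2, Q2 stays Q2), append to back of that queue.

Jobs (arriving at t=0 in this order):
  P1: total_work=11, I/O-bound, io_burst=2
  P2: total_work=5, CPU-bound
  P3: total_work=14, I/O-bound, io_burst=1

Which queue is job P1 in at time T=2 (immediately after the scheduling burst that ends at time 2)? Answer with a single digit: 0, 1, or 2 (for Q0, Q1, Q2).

t=0-2: P1@Q0 runs 2, rem=9, I/O yield, promote→Q0. Q0=[P2,P3,P1] Q1=[] Q2=[]
t=2-5: P2@Q0 runs 3, rem=2, quantum used, demote→Q1. Q0=[P3,P1] Q1=[P2] Q2=[]
t=5-6: P3@Q0 runs 1, rem=13, I/O yield, promote→Q0. Q0=[P1,P3] Q1=[P2] Q2=[]
t=6-8: P1@Q0 runs 2, rem=7, I/O yield, promote→Q0. Q0=[P3,P1] Q1=[P2] Q2=[]
t=8-9: P3@Q0 runs 1, rem=12, I/O yield, promote→Q0. Q0=[P1,P3] Q1=[P2] Q2=[]
t=9-11: P1@Q0 runs 2, rem=5, I/O yield, promote→Q0. Q0=[P3,P1] Q1=[P2] Q2=[]
t=11-12: P3@Q0 runs 1, rem=11, I/O yield, promote→Q0. Q0=[P1,P3] Q1=[P2] Q2=[]
t=12-14: P1@Q0 runs 2, rem=3, I/O yield, promote→Q0. Q0=[P3,P1] Q1=[P2] Q2=[]
t=14-15: P3@Q0 runs 1, rem=10, I/O yield, promote→Q0. Q0=[P1,P3] Q1=[P2] Q2=[]
t=15-17: P1@Q0 runs 2, rem=1, I/O yield, promote→Q0. Q0=[P3,P1] Q1=[P2] Q2=[]
t=17-18: P3@Q0 runs 1, rem=9, I/O yield, promote→Q0. Q0=[P1,P3] Q1=[P2] Q2=[]
t=18-19: P1@Q0 runs 1, rem=0, completes. Q0=[P3] Q1=[P2] Q2=[]
t=19-20: P3@Q0 runs 1, rem=8, I/O yield, promote→Q0. Q0=[P3] Q1=[P2] Q2=[]
t=20-21: P3@Q0 runs 1, rem=7, I/O yield, promote→Q0. Q0=[P3] Q1=[P2] Q2=[]
t=21-22: P3@Q0 runs 1, rem=6, I/O yield, promote→Q0. Q0=[P3] Q1=[P2] Q2=[]
t=22-23: P3@Q0 runs 1, rem=5, I/O yield, promote→Q0. Q0=[P3] Q1=[P2] Q2=[]
t=23-24: P3@Q0 runs 1, rem=4, I/O yield, promote→Q0. Q0=[P3] Q1=[P2] Q2=[]
t=24-25: P3@Q0 runs 1, rem=3, I/O yield, promote→Q0. Q0=[P3] Q1=[P2] Q2=[]
t=25-26: P3@Q0 runs 1, rem=2, I/O yield, promote→Q0. Q0=[P3] Q1=[P2] Q2=[]
t=26-27: P3@Q0 runs 1, rem=1, I/O yield, promote→Q0. Q0=[P3] Q1=[P2] Q2=[]
t=27-28: P3@Q0 runs 1, rem=0, completes. Q0=[] Q1=[P2] Q2=[]
t=28-30: P2@Q1 runs 2, rem=0, completes. Q0=[] Q1=[] Q2=[]

Answer: 0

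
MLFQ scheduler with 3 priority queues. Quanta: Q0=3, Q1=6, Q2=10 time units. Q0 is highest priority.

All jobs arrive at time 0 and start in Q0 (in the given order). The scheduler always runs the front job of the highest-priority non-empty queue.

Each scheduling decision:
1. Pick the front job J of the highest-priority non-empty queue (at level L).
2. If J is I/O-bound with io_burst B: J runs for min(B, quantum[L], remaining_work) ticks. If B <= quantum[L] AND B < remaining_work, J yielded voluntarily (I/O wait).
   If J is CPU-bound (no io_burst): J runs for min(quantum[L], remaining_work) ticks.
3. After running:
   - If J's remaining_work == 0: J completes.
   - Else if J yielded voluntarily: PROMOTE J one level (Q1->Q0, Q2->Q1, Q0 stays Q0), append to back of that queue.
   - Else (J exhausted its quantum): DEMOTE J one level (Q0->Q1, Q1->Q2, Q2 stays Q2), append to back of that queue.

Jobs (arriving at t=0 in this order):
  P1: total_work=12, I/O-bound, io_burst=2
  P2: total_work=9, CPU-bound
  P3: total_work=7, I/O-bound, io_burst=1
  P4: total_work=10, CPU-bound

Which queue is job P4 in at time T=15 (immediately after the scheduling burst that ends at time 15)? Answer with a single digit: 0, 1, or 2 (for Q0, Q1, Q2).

t=0-2: P1@Q0 runs 2, rem=10, I/O yield, promote→Q0. Q0=[P2,P3,P4,P1] Q1=[] Q2=[]
t=2-5: P2@Q0 runs 3, rem=6, quantum used, demote→Q1. Q0=[P3,P4,P1] Q1=[P2] Q2=[]
t=5-6: P3@Q0 runs 1, rem=6, I/O yield, promote→Q0. Q0=[P4,P1,P3] Q1=[P2] Q2=[]
t=6-9: P4@Q0 runs 3, rem=7, quantum used, demote→Q1. Q0=[P1,P3] Q1=[P2,P4] Q2=[]
t=9-11: P1@Q0 runs 2, rem=8, I/O yield, promote→Q0. Q0=[P3,P1] Q1=[P2,P4] Q2=[]
t=11-12: P3@Q0 runs 1, rem=5, I/O yield, promote→Q0. Q0=[P1,P3] Q1=[P2,P4] Q2=[]
t=12-14: P1@Q0 runs 2, rem=6, I/O yield, promote→Q0. Q0=[P3,P1] Q1=[P2,P4] Q2=[]
t=14-15: P3@Q0 runs 1, rem=4, I/O yield, promote→Q0. Q0=[P1,P3] Q1=[P2,P4] Q2=[]
t=15-17: P1@Q0 runs 2, rem=4, I/O yield, promote→Q0. Q0=[P3,P1] Q1=[P2,P4] Q2=[]
t=17-18: P3@Q0 runs 1, rem=3, I/O yield, promote→Q0. Q0=[P1,P3] Q1=[P2,P4] Q2=[]
t=18-20: P1@Q0 runs 2, rem=2, I/O yield, promote→Q0. Q0=[P3,P1] Q1=[P2,P4] Q2=[]
t=20-21: P3@Q0 runs 1, rem=2, I/O yield, promote→Q0. Q0=[P1,P3] Q1=[P2,P4] Q2=[]
t=21-23: P1@Q0 runs 2, rem=0, completes. Q0=[P3] Q1=[P2,P4] Q2=[]
t=23-24: P3@Q0 runs 1, rem=1, I/O yield, promote→Q0. Q0=[P3] Q1=[P2,P4] Q2=[]
t=24-25: P3@Q0 runs 1, rem=0, completes. Q0=[] Q1=[P2,P4] Q2=[]
t=25-31: P2@Q1 runs 6, rem=0, completes. Q0=[] Q1=[P4] Q2=[]
t=31-37: P4@Q1 runs 6, rem=1, quantum used, demote→Q2. Q0=[] Q1=[] Q2=[P4]
t=37-38: P4@Q2 runs 1, rem=0, completes. Q0=[] Q1=[] Q2=[]

Answer: 1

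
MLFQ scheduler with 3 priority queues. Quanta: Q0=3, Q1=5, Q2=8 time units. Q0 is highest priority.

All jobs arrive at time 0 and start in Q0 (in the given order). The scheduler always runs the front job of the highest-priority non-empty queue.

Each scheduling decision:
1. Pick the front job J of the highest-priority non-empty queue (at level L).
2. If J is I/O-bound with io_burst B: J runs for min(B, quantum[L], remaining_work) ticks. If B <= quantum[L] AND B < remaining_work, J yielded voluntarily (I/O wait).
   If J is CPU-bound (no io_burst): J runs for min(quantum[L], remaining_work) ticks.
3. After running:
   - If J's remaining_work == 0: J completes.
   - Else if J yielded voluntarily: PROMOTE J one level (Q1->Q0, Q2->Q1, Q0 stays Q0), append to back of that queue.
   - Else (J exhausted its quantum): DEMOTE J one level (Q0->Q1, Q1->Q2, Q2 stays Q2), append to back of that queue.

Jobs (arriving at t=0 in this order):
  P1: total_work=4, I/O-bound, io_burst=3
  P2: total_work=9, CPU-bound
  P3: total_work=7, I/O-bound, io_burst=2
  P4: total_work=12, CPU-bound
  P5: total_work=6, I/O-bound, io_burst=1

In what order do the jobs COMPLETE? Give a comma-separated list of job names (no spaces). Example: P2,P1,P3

Answer: P1,P3,P5,P2,P4

Derivation:
t=0-3: P1@Q0 runs 3, rem=1, I/O yield, promote→Q0. Q0=[P2,P3,P4,P5,P1] Q1=[] Q2=[]
t=3-6: P2@Q0 runs 3, rem=6, quantum used, demote→Q1. Q0=[P3,P4,P5,P1] Q1=[P2] Q2=[]
t=6-8: P3@Q0 runs 2, rem=5, I/O yield, promote→Q0. Q0=[P4,P5,P1,P3] Q1=[P2] Q2=[]
t=8-11: P4@Q0 runs 3, rem=9, quantum used, demote→Q1. Q0=[P5,P1,P3] Q1=[P2,P4] Q2=[]
t=11-12: P5@Q0 runs 1, rem=5, I/O yield, promote→Q0. Q0=[P1,P3,P5] Q1=[P2,P4] Q2=[]
t=12-13: P1@Q0 runs 1, rem=0, completes. Q0=[P3,P5] Q1=[P2,P4] Q2=[]
t=13-15: P3@Q0 runs 2, rem=3, I/O yield, promote→Q0. Q0=[P5,P3] Q1=[P2,P4] Q2=[]
t=15-16: P5@Q0 runs 1, rem=4, I/O yield, promote→Q0. Q0=[P3,P5] Q1=[P2,P4] Q2=[]
t=16-18: P3@Q0 runs 2, rem=1, I/O yield, promote→Q0. Q0=[P5,P3] Q1=[P2,P4] Q2=[]
t=18-19: P5@Q0 runs 1, rem=3, I/O yield, promote→Q0. Q0=[P3,P5] Q1=[P2,P4] Q2=[]
t=19-20: P3@Q0 runs 1, rem=0, completes. Q0=[P5] Q1=[P2,P4] Q2=[]
t=20-21: P5@Q0 runs 1, rem=2, I/O yield, promote→Q0. Q0=[P5] Q1=[P2,P4] Q2=[]
t=21-22: P5@Q0 runs 1, rem=1, I/O yield, promote→Q0. Q0=[P5] Q1=[P2,P4] Q2=[]
t=22-23: P5@Q0 runs 1, rem=0, completes. Q0=[] Q1=[P2,P4] Q2=[]
t=23-28: P2@Q1 runs 5, rem=1, quantum used, demote→Q2. Q0=[] Q1=[P4] Q2=[P2]
t=28-33: P4@Q1 runs 5, rem=4, quantum used, demote→Q2. Q0=[] Q1=[] Q2=[P2,P4]
t=33-34: P2@Q2 runs 1, rem=0, completes. Q0=[] Q1=[] Q2=[P4]
t=34-38: P4@Q2 runs 4, rem=0, completes. Q0=[] Q1=[] Q2=[]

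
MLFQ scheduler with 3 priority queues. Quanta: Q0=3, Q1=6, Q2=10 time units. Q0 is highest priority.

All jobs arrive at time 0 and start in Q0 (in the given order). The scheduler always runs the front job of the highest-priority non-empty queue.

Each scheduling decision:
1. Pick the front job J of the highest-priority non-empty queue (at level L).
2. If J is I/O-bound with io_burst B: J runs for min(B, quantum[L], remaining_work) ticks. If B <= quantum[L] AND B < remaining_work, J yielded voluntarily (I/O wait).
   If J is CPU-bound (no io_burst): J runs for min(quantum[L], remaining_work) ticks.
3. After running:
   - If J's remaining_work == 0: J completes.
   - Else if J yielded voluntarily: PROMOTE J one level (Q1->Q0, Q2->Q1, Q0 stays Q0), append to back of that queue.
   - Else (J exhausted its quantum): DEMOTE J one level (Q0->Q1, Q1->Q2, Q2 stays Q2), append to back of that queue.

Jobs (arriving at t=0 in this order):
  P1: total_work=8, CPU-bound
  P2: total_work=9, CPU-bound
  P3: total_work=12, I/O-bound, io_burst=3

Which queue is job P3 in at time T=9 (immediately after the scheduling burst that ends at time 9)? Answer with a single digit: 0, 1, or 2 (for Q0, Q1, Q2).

Answer: 0

Derivation:
t=0-3: P1@Q0 runs 3, rem=5, quantum used, demote→Q1. Q0=[P2,P3] Q1=[P1] Q2=[]
t=3-6: P2@Q0 runs 3, rem=6, quantum used, demote→Q1. Q0=[P3] Q1=[P1,P2] Q2=[]
t=6-9: P3@Q0 runs 3, rem=9, I/O yield, promote→Q0. Q0=[P3] Q1=[P1,P2] Q2=[]
t=9-12: P3@Q0 runs 3, rem=6, I/O yield, promote→Q0. Q0=[P3] Q1=[P1,P2] Q2=[]
t=12-15: P3@Q0 runs 3, rem=3, I/O yield, promote→Q0. Q0=[P3] Q1=[P1,P2] Q2=[]
t=15-18: P3@Q0 runs 3, rem=0, completes. Q0=[] Q1=[P1,P2] Q2=[]
t=18-23: P1@Q1 runs 5, rem=0, completes. Q0=[] Q1=[P2] Q2=[]
t=23-29: P2@Q1 runs 6, rem=0, completes. Q0=[] Q1=[] Q2=[]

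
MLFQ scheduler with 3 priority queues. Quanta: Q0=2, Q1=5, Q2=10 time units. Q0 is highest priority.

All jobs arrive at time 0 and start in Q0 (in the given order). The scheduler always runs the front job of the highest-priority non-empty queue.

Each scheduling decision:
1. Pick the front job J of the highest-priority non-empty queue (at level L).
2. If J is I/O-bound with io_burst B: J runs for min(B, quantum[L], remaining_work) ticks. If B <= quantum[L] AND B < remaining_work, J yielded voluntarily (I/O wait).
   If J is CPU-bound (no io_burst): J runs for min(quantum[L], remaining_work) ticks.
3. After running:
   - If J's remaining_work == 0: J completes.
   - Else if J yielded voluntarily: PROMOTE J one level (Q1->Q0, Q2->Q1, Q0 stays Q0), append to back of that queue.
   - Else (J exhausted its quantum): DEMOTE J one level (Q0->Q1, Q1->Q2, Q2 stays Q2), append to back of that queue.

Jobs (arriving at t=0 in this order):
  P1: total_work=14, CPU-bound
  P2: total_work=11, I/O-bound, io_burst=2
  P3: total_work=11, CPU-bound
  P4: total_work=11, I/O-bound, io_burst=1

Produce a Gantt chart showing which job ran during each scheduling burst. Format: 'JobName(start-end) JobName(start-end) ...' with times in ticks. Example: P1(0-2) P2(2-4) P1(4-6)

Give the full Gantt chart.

Answer: P1(0-2) P2(2-4) P3(4-6) P4(6-7) P2(7-9) P4(9-10) P2(10-12) P4(12-13) P2(13-15) P4(15-16) P2(16-18) P4(18-19) P2(19-20) P4(20-21) P4(21-22) P4(22-23) P4(23-24) P4(24-25) P4(25-26) P1(26-31) P3(31-36) P1(36-43) P3(43-47)

Derivation:
t=0-2: P1@Q0 runs 2, rem=12, quantum used, demote→Q1. Q0=[P2,P3,P4] Q1=[P1] Q2=[]
t=2-4: P2@Q0 runs 2, rem=9, I/O yield, promote→Q0. Q0=[P3,P4,P2] Q1=[P1] Q2=[]
t=4-6: P3@Q0 runs 2, rem=9, quantum used, demote→Q1. Q0=[P4,P2] Q1=[P1,P3] Q2=[]
t=6-7: P4@Q0 runs 1, rem=10, I/O yield, promote→Q0. Q0=[P2,P4] Q1=[P1,P3] Q2=[]
t=7-9: P2@Q0 runs 2, rem=7, I/O yield, promote→Q0. Q0=[P4,P2] Q1=[P1,P3] Q2=[]
t=9-10: P4@Q0 runs 1, rem=9, I/O yield, promote→Q0. Q0=[P2,P4] Q1=[P1,P3] Q2=[]
t=10-12: P2@Q0 runs 2, rem=5, I/O yield, promote→Q0. Q0=[P4,P2] Q1=[P1,P3] Q2=[]
t=12-13: P4@Q0 runs 1, rem=8, I/O yield, promote→Q0. Q0=[P2,P4] Q1=[P1,P3] Q2=[]
t=13-15: P2@Q0 runs 2, rem=3, I/O yield, promote→Q0. Q0=[P4,P2] Q1=[P1,P3] Q2=[]
t=15-16: P4@Q0 runs 1, rem=7, I/O yield, promote→Q0. Q0=[P2,P4] Q1=[P1,P3] Q2=[]
t=16-18: P2@Q0 runs 2, rem=1, I/O yield, promote→Q0. Q0=[P4,P2] Q1=[P1,P3] Q2=[]
t=18-19: P4@Q0 runs 1, rem=6, I/O yield, promote→Q0. Q0=[P2,P4] Q1=[P1,P3] Q2=[]
t=19-20: P2@Q0 runs 1, rem=0, completes. Q0=[P4] Q1=[P1,P3] Q2=[]
t=20-21: P4@Q0 runs 1, rem=5, I/O yield, promote→Q0. Q0=[P4] Q1=[P1,P3] Q2=[]
t=21-22: P4@Q0 runs 1, rem=4, I/O yield, promote→Q0. Q0=[P4] Q1=[P1,P3] Q2=[]
t=22-23: P4@Q0 runs 1, rem=3, I/O yield, promote→Q0. Q0=[P4] Q1=[P1,P3] Q2=[]
t=23-24: P4@Q0 runs 1, rem=2, I/O yield, promote→Q0. Q0=[P4] Q1=[P1,P3] Q2=[]
t=24-25: P4@Q0 runs 1, rem=1, I/O yield, promote→Q0. Q0=[P4] Q1=[P1,P3] Q2=[]
t=25-26: P4@Q0 runs 1, rem=0, completes. Q0=[] Q1=[P1,P3] Q2=[]
t=26-31: P1@Q1 runs 5, rem=7, quantum used, demote→Q2. Q0=[] Q1=[P3] Q2=[P1]
t=31-36: P3@Q1 runs 5, rem=4, quantum used, demote→Q2. Q0=[] Q1=[] Q2=[P1,P3]
t=36-43: P1@Q2 runs 7, rem=0, completes. Q0=[] Q1=[] Q2=[P3]
t=43-47: P3@Q2 runs 4, rem=0, completes. Q0=[] Q1=[] Q2=[]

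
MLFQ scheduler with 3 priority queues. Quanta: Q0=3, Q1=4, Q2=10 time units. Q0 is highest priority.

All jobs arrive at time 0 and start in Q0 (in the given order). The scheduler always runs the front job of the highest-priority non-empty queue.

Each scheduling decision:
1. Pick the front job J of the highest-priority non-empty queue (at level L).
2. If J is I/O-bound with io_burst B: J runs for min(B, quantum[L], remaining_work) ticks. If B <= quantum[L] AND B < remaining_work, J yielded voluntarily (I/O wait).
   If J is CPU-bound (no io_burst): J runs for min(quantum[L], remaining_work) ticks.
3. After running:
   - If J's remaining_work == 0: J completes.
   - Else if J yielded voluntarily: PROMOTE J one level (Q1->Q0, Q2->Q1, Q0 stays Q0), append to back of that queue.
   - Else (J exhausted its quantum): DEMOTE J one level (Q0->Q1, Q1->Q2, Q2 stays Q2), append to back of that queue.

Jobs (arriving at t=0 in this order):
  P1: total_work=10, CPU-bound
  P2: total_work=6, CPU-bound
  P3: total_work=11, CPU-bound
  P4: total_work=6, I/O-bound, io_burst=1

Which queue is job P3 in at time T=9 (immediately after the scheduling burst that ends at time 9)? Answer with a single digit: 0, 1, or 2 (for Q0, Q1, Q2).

t=0-3: P1@Q0 runs 3, rem=7, quantum used, demote→Q1. Q0=[P2,P3,P4] Q1=[P1] Q2=[]
t=3-6: P2@Q0 runs 3, rem=3, quantum used, demote→Q1. Q0=[P3,P4] Q1=[P1,P2] Q2=[]
t=6-9: P3@Q0 runs 3, rem=8, quantum used, demote→Q1. Q0=[P4] Q1=[P1,P2,P3] Q2=[]
t=9-10: P4@Q0 runs 1, rem=5, I/O yield, promote→Q0. Q0=[P4] Q1=[P1,P2,P3] Q2=[]
t=10-11: P4@Q0 runs 1, rem=4, I/O yield, promote→Q0. Q0=[P4] Q1=[P1,P2,P3] Q2=[]
t=11-12: P4@Q0 runs 1, rem=3, I/O yield, promote→Q0. Q0=[P4] Q1=[P1,P2,P3] Q2=[]
t=12-13: P4@Q0 runs 1, rem=2, I/O yield, promote→Q0. Q0=[P4] Q1=[P1,P2,P3] Q2=[]
t=13-14: P4@Q0 runs 1, rem=1, I/O yield, promote→Q0. Q0=[P4] Q1=[P1,P2,P3] Q2=[]
t=14-15: P4@Q0 runs 1, rem=0, completes. Q0=[] Q1=[P1,P2,P3] Q2=[]
t=15-19: P1@Q1 runs 4, rem=3, quantum used, demote→Q2. Q0=[] Q1=[P2,P3] Q2=[P1]
t=19-22: P2@Q1 runs 3, rem=0, completes. Q0=[] Q1=[P3] Q2=[P1]
t=22-26: P3@Q1 runs 4, rem=4, quantum used, demote→Q2. Q0=[] Q1=[] Q2=[P1,P3]
t=26-29: P1@Q2 runs 3, rem=0, completes. Q0=[] Q1=[] Q2=[P3]
t=29-33: P3@Q2 runs 4, rem=0, completes. Q0=[] Q1=[] Q2=[]

Answer: 1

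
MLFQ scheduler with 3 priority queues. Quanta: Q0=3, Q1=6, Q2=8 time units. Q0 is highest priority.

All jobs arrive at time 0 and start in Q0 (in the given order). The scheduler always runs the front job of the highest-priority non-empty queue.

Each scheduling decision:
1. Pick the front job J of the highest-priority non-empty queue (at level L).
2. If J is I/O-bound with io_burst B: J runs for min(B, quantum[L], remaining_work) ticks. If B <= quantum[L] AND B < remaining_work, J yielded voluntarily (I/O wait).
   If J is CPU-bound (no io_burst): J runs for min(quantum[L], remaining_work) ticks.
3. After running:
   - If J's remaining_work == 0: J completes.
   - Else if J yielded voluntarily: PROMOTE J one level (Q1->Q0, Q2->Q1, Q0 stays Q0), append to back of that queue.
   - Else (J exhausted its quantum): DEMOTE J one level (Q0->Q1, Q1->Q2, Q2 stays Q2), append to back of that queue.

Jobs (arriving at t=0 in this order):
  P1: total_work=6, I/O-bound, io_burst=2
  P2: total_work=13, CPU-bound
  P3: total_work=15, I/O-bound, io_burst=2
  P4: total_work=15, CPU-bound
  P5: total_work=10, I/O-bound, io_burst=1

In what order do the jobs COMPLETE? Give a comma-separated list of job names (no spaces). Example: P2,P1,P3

t=0-2: P1@Q0 runs 2, rem=4, I/O yield, promote→Q0. Q0=[P2,P3,P4,P5,P1] Q1=[] Q2=[]
t=2-5: P2@Q0 runs 3, rem=10, quantum used, demote→Q1. Q0=[P3,P4,P5,P1] Q1=[P2] Q2=[]
t=5-7: P3@Q0 runs 2, rem=13, I/O yield, promote→Q0. Q0=[P4,P5,P1,P3] Q1=[P2] Q2=[]
t=7-10: P4@Q0 runs 3, rem=12, quantum used, demote→Q1. Q0=[P5,P1,P3] Q1=[P2,P4] Q2=[]
t=10-11: P5@Q0 runs 1, rem=9, I/O yield, promote→Q0. Q0=[P1,P3,P5] Q1=[P2,P4] Q2=[]
t=11-13: P1@Q0 runs 2, rem=2, I/O yield, promote→Q0. Q0=[P3,P5,P1] Q1=[P2,P4] Q2=[]
t=13-15: P3@Q0 runs 2, rem=11, I/O yield, promote→Q0. Q0=[P5,P1,P3] Q1=[P2,P4] Q2=[]
t=15-16: P5@Q0 runs 1, rem=8, I/O yield, promote→Q0. Q0=[P1,P3,P5] Q1=[P2,P4] Q2=[]
t=16-18: P1@Q0 runs 2, rem=0, completes. Q0=[P3,P5] Q1=[P2,P4] Q2=[]
t=18-20: P3@Q0 runs 2, rem=9, I/O yield, promote→Q0. Q0=[P5,P3] Q1=[P2,P4] Q2=[]
t=20-21: P5@Q0 runs 1, rem=7, I/O yield, promote→Q0. Q0=[P3,P5] Q1=[P2,P4] Q2=[]
t=21-23: P3@Q0 runs 2, rem=7, I/O yield, promote→Q0. Q0=[P5,P3] Q1=[P2,P4] Q2=[]
t=23-24: P5@Q0 runs 1, rem=6, I/O yield, promote→Q0. Q0=[P3,P5] Q1=[P2,P4] Q2=[]
t=24-26: P3@Q0 runs 2, rem=5, I/O yield, promote→Q0. Q0=[P5,P3] Q1=[P2,P4] Q2=[]
t=26-27: P5@Q0 runs 1, rem=5, I/O yield, promote→Q0. Q0=[P3,P5] Q1=[P2,P4] Q2=[]
t=27-29: P3@Q0 runs 2, rem=3, I/O yield, promote→Q0. Q0=[P5,P3] Q1=[P2,P4] Q2=[]
t=29-30: P5@Q0 runs 1, rem=4, I/O yield, promote→Q0. Q0=[P3,P5] Q1=[P2,P4] Q2=[]
t=30-32: P3@Q0 runs 2, rem=1, I/O yield, promote→Q0. Q0=[P5,P3] Q1=[P2,P4] Q2=[]
t=32-33: P5@Q0 runs 1, rem=3, I/O yield, promote→Q0. Q0=[P3,P5] Q1=[P2,P4] Q2=[]
t=33-34: P3@Q0 runs 1, rem=0, completes. Q0=[P5] Q1=[P2,P4] Q2=[]
t=34-35: P5@Q0 runs 1, rem=2, I/O yield, promote→Q0. Q0=[P5] Q1=[P2,P4] Q2=[]
t=35-36: P5@Q0 runs 1, rem=1, I/O yield, promote→Q0. Q0=[P5] Q1=[P2,P4] Q2=[]
t=36-37: P5@Q0 runs 1, rem=0, completes. Q0=[] Q1=[P2,P4] Q2=[]
t=37-43: P2@Q1 runs 6, rem=4, quantum used, demote→Q2. Q0=[] Q1=[P4] Q2=[P2]
t=43-49: P4@Q1 runs 6, rem=6, quantum used, demote→Q2. Q0=[] Q1=[] Q2=[P2,P4]
t=49-53: P2@Q2 runs 4, rem=0, completes. Q0=[] Q1=[] Q2=[P4]
t=53-59: P4@Q2 runs 6, rem=0, completes. Q0=[] Q1=[] Q2=[]

Answer: P1,P3,P5,P2,P4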